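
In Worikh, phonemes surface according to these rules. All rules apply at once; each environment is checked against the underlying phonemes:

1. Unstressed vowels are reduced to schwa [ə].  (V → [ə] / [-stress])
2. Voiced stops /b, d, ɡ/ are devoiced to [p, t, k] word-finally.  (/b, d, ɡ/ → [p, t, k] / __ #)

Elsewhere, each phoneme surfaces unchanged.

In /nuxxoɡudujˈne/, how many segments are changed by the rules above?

Segments that undergo a rule: /u/ → [ə] (rule 1); /o/ → [ə] (rule 1); /u/ → [ə] (rule 1); /u/ → [ə] (rule 1).
All other segments surface unchanged.

4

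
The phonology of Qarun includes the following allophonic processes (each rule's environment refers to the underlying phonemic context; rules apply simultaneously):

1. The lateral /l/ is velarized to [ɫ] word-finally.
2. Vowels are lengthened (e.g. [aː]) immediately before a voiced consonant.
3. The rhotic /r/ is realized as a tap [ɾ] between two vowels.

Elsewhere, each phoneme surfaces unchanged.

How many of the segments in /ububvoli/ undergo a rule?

Segments that undergo a rule: /u/ → [uː] (rule 2); /u/ → [uː] (rule 2); /o/ → [oː] (rule 2).
All other segments surface unchanged.

3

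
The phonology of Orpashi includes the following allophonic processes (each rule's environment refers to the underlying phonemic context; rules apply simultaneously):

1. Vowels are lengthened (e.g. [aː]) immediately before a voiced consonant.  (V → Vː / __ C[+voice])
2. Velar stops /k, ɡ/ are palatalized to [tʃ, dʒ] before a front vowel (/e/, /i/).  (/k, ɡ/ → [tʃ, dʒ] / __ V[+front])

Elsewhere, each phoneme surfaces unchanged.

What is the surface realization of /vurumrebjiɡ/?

/v/ — not in any rule's target class → [v].
/u/ meets the environment for rule 1 (before a voiced consonant) → [uː].
/r/ stays [r].
/u/ meets the environment for rule 1 (before a voiced consonant) → [uː].
/m/ stays [m].
/r/ stays [r].
/e/ — between /r/ and /b/, before a voiced consonant — surfaces as [eː] (rule 1).
/b/ (between /e/ and /j/): no rule targets it → [b].
/j/ (between /b/ and /i/): no rule targets it → [j].
/i/ meets the environment for rule 1 (before a voiced consonant) → [iː].
/ɡ/ — word-final; rule 2 does not apply here → [ɡ].

[vuːruːmreːbjiːɡ]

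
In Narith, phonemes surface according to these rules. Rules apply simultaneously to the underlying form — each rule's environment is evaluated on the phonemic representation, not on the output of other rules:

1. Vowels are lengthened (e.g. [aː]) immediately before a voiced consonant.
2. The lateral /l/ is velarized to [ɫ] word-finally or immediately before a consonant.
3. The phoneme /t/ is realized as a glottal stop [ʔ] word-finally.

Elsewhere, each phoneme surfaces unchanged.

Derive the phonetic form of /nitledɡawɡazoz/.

[nitleːdɡaːwɡaːzoːz]

/n/ (word-initial) is unaffected → [n].
/i/ — between /n/ and /t/; rule 1 does not apply here → [i].
/t/ (between /i/ and /l/) fails the environment for rule 3, so it stays [t].
/l/ (between /t/ and /e/) is in the target of rule 2 but the environment (word-finally or immediately before a consonant) is not met → [l].
/e/ — between /l/ and /d/, before a voiced consonant — surfaces as [eː] (rule 1).
/d/ stays [d].
/ɡ/ (between /d/ and /a/) is unaffected → [ɡ].
/a/ meets the environment for rule 1 (before a voiced consonant) → [aː].
/w/ — not in any rule's target class → [w].
/ɡ/ stays [ɡ].
/a/ — between /ɡ/ and /z/, before a voiced consonant — surfaces as [aː] (rule 1).
/z/ (between /a/ and /o/): no rule targets it → [z].
/o/ (between /z/ and /z/): before a voiced consonant, so rule 1 applies → [oː].
/z/ — not in any rule's target class → [z].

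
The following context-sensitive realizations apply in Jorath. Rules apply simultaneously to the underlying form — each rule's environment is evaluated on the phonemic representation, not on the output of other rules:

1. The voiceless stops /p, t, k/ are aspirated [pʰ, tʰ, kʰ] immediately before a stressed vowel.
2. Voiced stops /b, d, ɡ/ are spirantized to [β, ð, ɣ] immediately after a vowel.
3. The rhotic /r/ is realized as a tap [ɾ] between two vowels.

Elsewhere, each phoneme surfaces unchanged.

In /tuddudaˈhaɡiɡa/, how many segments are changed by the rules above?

Segments that undergo a rule: /d/ → [ð] (rule 2); /d/ → [ð] (rule 2); /ɡ/ → [ɣ] (rule 2); /ɡ/ → [ɣ] (rule 2).
All other segments surface unchanged.

4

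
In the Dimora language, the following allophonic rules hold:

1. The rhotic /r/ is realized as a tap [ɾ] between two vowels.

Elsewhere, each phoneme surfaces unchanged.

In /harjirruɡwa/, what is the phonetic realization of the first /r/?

[r]

/r/ (between /a/ and /j/): rule 1 targets it, but not between two vowels → unchanged [r].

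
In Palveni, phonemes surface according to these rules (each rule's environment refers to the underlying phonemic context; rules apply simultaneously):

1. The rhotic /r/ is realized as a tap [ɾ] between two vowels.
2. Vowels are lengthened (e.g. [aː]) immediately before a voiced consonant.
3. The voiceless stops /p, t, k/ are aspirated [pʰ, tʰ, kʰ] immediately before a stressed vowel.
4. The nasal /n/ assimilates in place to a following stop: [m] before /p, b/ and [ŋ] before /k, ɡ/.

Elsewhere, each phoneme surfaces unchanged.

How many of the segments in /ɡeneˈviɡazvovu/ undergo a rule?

5

Segments that undergo a rule: /e/ → [eː] (rule 2); /e/ → [eː] (rule 2); /i/ → [iː] (rule 2); /a/ → [aː] (rule 2); /o/ → [oː] (rule 2).
All other segments surface unchanged.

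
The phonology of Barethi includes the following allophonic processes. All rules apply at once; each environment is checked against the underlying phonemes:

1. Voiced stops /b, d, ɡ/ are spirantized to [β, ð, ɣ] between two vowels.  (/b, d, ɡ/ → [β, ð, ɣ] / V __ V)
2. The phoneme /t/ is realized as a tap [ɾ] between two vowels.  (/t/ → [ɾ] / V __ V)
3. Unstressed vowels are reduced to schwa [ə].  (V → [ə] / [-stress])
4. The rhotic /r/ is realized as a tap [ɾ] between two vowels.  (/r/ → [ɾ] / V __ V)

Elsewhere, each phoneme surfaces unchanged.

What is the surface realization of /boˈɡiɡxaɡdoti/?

[bəˈɣiɡxəɡdəɾə]

/b/ (word-initial) is in the target of rule 1 but the environment (between two vowels) is not met → [b].
/o/ (between /b/ and /ɡ/): in an unstressed syllable, so rule 3 applies → [ə].
/ɡ/ meets the environment for rule 1 (between two vowels) → [ɣ].
/i/ (between /ɡ/ and /ɡ/) is in the target of rule 3 but the environment (in an unstressed syllable) is not met → [i].
/ɡ/ (between /i/ and /x/): rule 1 targets it, but not between two vowels → unchanged [ɡ].
/x/ — not in any rule's target class → [x].
/a/ — between /x/ and /ɡ/, in an unstressed syllable — surfaces as [ə] (rule 3).
/ɡ/ — between /a/ and /d/; rule 1 does not apply here → [ɡ].
/d/ (between /ɡ/ and /o/) is in the target of rule 1 but the environment (between two vowels) is not met → [d].
Rule 3 applies to /o/ (between /d/ and /t/: in an unstressed syllable) → [ə].
Rule 2 applies to /t/ (between /o/ and /i/: between two vowels) → [ɾ].
/i/ (word-final) occurs in an unstressed syllable → [ə] by rule 3.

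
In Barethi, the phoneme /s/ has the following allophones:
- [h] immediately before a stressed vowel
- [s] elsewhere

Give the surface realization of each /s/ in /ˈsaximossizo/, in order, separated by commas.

[h], [s], [s]

Occurrence 1 (position 1): immediately before a stressed vowel → [h].
Occurrence 2 (position 7): no conditioning environment matches → elsewhere allophone [s].
Occurrence 3 (position 8): no conditioning environment matches → elsewhere allophone [s].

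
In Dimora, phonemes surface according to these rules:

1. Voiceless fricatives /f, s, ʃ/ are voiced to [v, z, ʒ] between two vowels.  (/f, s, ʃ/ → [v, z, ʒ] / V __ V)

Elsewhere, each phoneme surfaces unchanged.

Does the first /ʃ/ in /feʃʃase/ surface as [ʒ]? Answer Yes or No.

/ʃ/ — between /e/ and /ʃ/; rule 1 does not apply here → [ʃ].
The actual realization is [ʃ], not [ʒ].

No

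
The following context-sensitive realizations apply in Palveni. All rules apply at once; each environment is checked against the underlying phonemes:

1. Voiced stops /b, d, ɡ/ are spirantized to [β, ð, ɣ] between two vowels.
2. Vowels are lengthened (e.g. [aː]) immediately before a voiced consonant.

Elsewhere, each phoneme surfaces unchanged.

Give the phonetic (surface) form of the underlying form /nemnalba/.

[neːmnaːlba]

/n/ — not in any rule's target class → [n].
/e/ meets the environment for rule 2 (before a voiced consonant) → [eː].
/m/ (between /e/ and /n/): no rule targets it → [m].
/n/ stays [n].
/a/ (between /n/ and /l/) occurs before a voiced consonant → [aː] by rule 2.
/l/ — not in any rule's target class → [l].
/b/ (between /l/ and /a/) is in the target of rule 1 but the environment (between two vowels) is not met → [b].
/a/ — word-final; rule 2 does not apply here → [a].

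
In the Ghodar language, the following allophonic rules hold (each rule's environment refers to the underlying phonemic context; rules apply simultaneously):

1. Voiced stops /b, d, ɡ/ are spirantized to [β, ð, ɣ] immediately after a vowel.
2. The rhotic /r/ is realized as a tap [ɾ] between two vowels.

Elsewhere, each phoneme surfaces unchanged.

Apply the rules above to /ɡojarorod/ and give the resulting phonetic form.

[ɡojaɾoɾoð]

/ɡ/ (word-initial): rule 1 targets it, but not immediately after a vowel → unchanged [ɡ].
/r/ (between /a/ and /o/): between two vowels, so rule 2 applies → [ɾ].
/r/ — between /o/ and /o/, between two vowels — surfaces as [ɾ] (rule 2).
/d/ (word-final) occurs immediately after a vowel → [ð] by rule 1.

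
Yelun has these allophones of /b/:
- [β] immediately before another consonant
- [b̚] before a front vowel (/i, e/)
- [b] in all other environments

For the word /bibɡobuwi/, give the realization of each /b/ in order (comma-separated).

[b̚], [β], [b]

Occurrence 1 (position 1): before a front vowel (/i, e/) → [b̚].
Occurrence 2 (position 3): immediately before another consonant → [β].
Occurrence 3 (position 6): no conditioning environment matches → elsewhere allophone [b].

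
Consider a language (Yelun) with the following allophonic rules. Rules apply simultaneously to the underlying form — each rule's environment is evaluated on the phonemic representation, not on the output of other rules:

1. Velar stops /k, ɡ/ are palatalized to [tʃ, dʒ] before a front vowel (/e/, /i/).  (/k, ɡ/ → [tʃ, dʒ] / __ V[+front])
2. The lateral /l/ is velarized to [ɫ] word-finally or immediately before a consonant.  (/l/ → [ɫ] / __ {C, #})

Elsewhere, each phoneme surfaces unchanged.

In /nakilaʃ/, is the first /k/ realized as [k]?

/k/ — between /a/ and /i/, before a front vowel — surfaces as [tʃ] (rule 1).
The actual realization is [tʃ], not [k].

No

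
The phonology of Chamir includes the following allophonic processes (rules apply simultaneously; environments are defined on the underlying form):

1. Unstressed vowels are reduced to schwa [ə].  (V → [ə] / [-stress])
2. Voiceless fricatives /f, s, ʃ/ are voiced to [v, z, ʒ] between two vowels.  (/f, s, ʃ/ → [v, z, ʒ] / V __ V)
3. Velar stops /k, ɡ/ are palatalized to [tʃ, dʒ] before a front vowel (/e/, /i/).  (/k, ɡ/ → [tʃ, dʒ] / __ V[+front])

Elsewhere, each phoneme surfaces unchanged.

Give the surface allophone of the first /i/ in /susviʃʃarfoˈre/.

/i/ meets the environment for rule 1 (in an unstressed syllable) → [ə].

[ə]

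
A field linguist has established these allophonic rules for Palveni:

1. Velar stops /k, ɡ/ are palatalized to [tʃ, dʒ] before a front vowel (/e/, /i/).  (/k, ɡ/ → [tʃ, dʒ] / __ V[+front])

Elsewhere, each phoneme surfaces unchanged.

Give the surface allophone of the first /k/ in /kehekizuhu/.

[tʃ]

/k/ meets the environment for rule 1 (before a front vowel) → [tʃ].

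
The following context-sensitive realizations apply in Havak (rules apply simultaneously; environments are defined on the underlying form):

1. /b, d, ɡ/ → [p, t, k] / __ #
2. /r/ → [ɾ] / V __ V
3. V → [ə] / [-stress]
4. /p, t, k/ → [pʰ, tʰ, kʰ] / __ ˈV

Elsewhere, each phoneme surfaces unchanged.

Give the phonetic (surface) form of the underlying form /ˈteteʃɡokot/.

/t/ — word-initial, immediately before a stressed vowel — surfaces as [tʰ] (rule 4).
/e/ (between /t/ and /t/): rule 3 targets it, but not in an unstressed syllable → unchanged [e].
/t/ — between /e/ and /e/; rule 4 does not apply here → [t].
/e/ (between /t/ and /ʃ/): in an unstressed syllable, so rule 3 applies → [ə].
/ʃ/ (between /e/ and /ɡ/) is unaffected → [ʃ].
/ɡ/ (between /ʃ/ and /o/): rule 1 targets it, but not word-finally → unchanged [ɡ].
Rule 3 applies to /o/ (between /ɡ/ and /k/: in an unstressed syllable) → [ə].
/k/ (between /o/ and /o/): rule 4 targets it, but not immediately before a stressed vowel → unchanged [k].
/o/ — between /k/ and /t/, in an unstressed syllable — surfaces as [ə] (rule 3).
/t/ — word-final; rule 4 does not apply here → [t].

[ˈtʰetəʃɡəkət]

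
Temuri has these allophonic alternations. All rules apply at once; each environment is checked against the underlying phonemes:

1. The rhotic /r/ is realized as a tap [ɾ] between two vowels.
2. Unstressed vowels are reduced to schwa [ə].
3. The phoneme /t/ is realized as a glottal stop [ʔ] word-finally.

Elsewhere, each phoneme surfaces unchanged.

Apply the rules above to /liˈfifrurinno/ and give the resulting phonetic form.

/i/ meets the environment for rule 2 (in an unstressed syllable) → [ə].
/i/ — between /f/ and /f/; rule 2 does not apply here → [i].
/r/ (between /f/ and /u/) fails the environment for rule 1, so it stays [r].
/u/ — between /r/ and /r/, in an unstressed syllable — surfaces as [ə] (rule 2).
/r/ (between /u/ and /i/) occurs between two vowels → [ɾ] by rule 1.
/i/ meets the environment for rule 2 (in an unstressed syllable) → [ə].
/o/ — word-final, in an unstressed syllable — surfaces as [ə] (rule 2).

[ləˈfifrəɾənnə]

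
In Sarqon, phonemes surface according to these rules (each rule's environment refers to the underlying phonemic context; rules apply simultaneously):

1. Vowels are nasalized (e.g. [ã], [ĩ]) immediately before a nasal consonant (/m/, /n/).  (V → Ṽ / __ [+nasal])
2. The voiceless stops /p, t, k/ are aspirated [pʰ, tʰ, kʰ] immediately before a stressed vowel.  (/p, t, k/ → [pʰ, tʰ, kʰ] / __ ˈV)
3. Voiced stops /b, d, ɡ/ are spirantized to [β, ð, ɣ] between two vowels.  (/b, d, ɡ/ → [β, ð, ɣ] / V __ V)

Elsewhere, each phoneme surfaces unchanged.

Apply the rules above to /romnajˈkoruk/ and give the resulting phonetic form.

/r/ (word-initial): no rule targets it → [r].
/o/ (between /r/ and /m/): before a nasal consonant, so rule 1 applies → [õ].
/m/ stays [m].
/n/ (between /m/ and /a/) is unaffected → [n].
/a/ — between /n/ and /j/; rule 1 does not apply here → [a].
/j/ — not in any rule's target class → [j].
/k/ — between /j/ and /o/, immediately before a stressed vowel — surfaces as [kʰ] (rule 2).
/o/ (between /k/ and /r/): rule 1 targets it, but not before a nasal consonant → unchanged [o].
/r/ — not in any rule's target class → [r].
/u/ (between /r/ and /k/) fails the environment for rule 1, so it stays [u].
/k/ (word-final): rule 2 targets it, but not immediately before a stressed vowel → unchanged [k].

[rõmnajˈkʰoruk]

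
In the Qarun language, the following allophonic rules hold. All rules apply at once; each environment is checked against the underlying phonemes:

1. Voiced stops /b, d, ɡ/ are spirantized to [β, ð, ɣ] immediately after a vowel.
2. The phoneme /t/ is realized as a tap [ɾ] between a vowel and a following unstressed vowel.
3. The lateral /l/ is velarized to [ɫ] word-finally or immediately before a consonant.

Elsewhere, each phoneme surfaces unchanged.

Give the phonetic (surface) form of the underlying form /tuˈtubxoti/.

/t/ (word-initial) is in the target of rule 2 but the environment (between a vowel and a following unstressed vowel) is not met → [t].
/u/ (between /t/ and /t/): no rule targets it → [u].
/t/ (between /u/ and /u/): rule 2 targets it, but not between a vowel and a following unstressed vowel → unchanged [t].
/u/ (between /t/ and /b/): no rule targets it → [u].
/b/ (between /u/ and /x/): immediately after a vowel, so rule 1 applies → [β].
/x/ (between /b/ and /o/): no rule targets it → [x].
/o/ (between /x/ and /t/): no rule targets it → [o].
/t/ meets the environment for rule 2 (between a vowel and a following unstressed vowel) → [ɾ].
/i/ (word-final): no rule targets it → [i].

[tuˈtuβxoɾi]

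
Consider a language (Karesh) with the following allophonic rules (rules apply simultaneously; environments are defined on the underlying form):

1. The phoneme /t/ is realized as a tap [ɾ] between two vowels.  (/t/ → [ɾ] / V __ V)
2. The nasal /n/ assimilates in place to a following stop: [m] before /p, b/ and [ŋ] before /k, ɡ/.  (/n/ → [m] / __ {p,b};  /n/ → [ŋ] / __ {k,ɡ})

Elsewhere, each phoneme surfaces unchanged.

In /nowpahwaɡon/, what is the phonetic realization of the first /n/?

/n/ (word-initial) is in the target of rule 2 but the environment (before a labial or velar stop) is not met → [n].

[n]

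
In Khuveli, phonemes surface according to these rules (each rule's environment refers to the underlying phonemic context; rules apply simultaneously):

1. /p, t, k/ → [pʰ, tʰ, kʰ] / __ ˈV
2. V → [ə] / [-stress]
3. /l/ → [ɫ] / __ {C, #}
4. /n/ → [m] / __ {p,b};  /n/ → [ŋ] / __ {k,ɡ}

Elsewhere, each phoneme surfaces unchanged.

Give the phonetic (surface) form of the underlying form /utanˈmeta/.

[ətənˈmetə]

/u/ (word-initial): in an unstressed syllable, so rule 2 applies → [ə].
/t/ — between /u/ and /a/; rule 1 does not apply here → [t].
/a/ meets the environment for rule 2 (in an unstressed syllable) → [ə].
/n/ (between /a/ and /m/) fails the environment for rule 4, so it stays [n].
/m/ (between /n/ and /e/): no rule targets it → [m].
/e/ (between /m/ and /t/) is in the target of rule 2 but the environment (in an unstressed syllable) is not met → [e].
/t/ (between /e/ and /a/) is in the target of rule 1 but the environment (immediately before a stressed vowel) is not met → [t].
/a/ (word-final) occurs in an unstressed syllable → [ə] by rule 2.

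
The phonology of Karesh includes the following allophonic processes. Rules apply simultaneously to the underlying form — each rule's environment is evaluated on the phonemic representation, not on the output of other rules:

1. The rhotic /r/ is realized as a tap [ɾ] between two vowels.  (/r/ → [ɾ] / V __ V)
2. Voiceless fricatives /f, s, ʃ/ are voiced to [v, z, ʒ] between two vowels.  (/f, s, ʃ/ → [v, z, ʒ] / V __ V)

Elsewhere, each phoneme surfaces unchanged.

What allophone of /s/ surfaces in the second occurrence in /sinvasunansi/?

/s/ — between /a/ and /u/, between two vowels — surfaces as [z] (rule 2).

[z]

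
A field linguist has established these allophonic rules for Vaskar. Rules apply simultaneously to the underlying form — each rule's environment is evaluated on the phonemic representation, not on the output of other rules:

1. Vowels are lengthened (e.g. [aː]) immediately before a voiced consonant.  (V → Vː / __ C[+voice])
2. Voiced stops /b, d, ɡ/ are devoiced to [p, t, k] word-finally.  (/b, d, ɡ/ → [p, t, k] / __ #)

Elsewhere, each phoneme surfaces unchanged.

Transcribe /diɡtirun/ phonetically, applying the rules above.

[diːɡtiːruːn]

/d/ (word-initial) fails the environment for rule 2, so it stays [d].
Rule 1 applies to /i/ (between /d/ and /ɡ/: before a voiced consonant) → [iː].
/ɡ/ (between /i/ and /t/) fails the environment for rule 2, so it stays [ɡ].
/t/ stays [t].
/i/ (between /t/ and /r/): before a voiced consonant, so rule 1 applies → [iː].
/r/ — not in any rule's target class → [r].
/u/ meets the environment for rule 1 (before a voiced consonant) → [uː].
/n/ (word-final) is unaffected → [n].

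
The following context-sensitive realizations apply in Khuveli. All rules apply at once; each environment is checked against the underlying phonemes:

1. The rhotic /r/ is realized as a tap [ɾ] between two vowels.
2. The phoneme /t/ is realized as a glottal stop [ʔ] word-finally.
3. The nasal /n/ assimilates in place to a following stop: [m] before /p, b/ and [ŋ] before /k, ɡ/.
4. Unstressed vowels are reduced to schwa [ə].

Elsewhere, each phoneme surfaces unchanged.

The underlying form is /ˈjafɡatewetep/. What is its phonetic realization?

[ˈjafɡətəwətəp]

/a/ (between /j/ and /f/) is in the target of rule 4 but the environment (in an unstressed syllable) is not met → [a].
/a/ meets the environment for rule 4 (in an unstressed syllable) → [ə].
/t/ (between /a/ and /e/) is in the target of rule 2 but the environment (word-finally) is not met → [t].
/e/ (between /t/ and /w/) occurs in an unstressed syllable → [ə] by rule 4.
/e/ meets the environment for rule 4 (in an unstressed syllable) → [ə].
/t/ — between /e/ and /e/; rule 2 does not apply here → [t].
Rule 4 applies to /e/ (between /t/ and /p/: in an unstressed syllable) → [ə].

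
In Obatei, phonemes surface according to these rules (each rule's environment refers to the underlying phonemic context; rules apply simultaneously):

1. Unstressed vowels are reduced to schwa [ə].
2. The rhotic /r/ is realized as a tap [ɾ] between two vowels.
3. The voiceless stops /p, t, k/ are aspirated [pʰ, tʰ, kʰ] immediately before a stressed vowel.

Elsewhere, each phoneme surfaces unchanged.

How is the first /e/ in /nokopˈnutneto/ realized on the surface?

[ə]

/e/ meets the environment for rule 1 (in an unstressed syllable) → [ə].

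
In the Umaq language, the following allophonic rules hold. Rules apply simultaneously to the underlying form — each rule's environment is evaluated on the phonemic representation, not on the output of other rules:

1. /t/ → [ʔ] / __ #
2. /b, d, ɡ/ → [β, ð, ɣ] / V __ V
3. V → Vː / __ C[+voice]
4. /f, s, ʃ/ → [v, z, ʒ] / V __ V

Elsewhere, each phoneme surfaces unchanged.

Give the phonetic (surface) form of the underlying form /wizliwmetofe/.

/w/ — not in any rule's target class → [w].
Rule 3 applies to /i/ (between /w/ and /z/: before a voiced consonant) → [iː].
/z/ (between /i/ and /l/): no rule targets it → [z].
/l/ (between /z/ and /i/) is unaffected → [l].
Rule 3 applies to /i/ (between /l/ and /w/: before a voiced consonant) → [iː].
/w/ (between /i/ and /m/): no rule targets it → [w].
/m/ (between /w/ and /e/): no rule targets it → [m].
/e/ (between /m/ and /t/) is in the target of rule 3 but the environment (before a voiced consonant) is not met → [e].
/t/ — between /e/ and /o/; rule 1 does not apply here → [t].
/o/ — between /t/ and /f/; rule 3 does not apply here → [o].
/f/ (between /o/ and /e/) occurs between two vowels → [v] by rule 4.
/e/ — word-final; rule 3 does not apply here → [e].

[wiːzliːwmetove]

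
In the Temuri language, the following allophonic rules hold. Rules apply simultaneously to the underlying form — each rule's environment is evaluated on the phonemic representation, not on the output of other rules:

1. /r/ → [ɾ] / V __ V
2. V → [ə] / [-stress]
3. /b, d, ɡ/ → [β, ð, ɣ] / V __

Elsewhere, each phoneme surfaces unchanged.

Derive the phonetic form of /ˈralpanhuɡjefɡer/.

/r/ (word-initial): rule 1 targets it, but not between two vowels → unchanged [r].
/a/ — between /r/ and /l/; rule 2 does not apply here → [a].
/l/ (between /a/ and /p/) is unaffected → [l].
/p/ — not in any rule's target class → [p].
/a/ (between /p/ and /n/) occurs in an unstressed syllable → [ə] by rule 2.
/n/ (between /a/ and /h/): no rule targets it → [n].
/h/ (between /n/ and /u/) is unaffected → [h].
Rule 2 applies to /u/ (between /h/ and /ɡ/: in an unstressed syllable) → [ə].
Rule 3 applies to /ɡ/ (between /u/ and /j/: immediately after a vowel) → [ɣ].
/j/ (between /ɡ/ and /e/) is unaffected → [j].
/e/ — between /j/ and /f/, in an unstressed syllable — surfaces as [ə] (rule 2).
/f/ (between /e/ and /ɡ/): no rule targets it → [f].
/ɡ/ (between /f/ and /e/) fails the environment for rule 3, so it stays [ɡ].
/e/ (between /ɡ/ and /r/) occurs in an unstressed syllable → [ə] by rule 2.
/r/ (word-final) fails the environment for rule 1, so it stays [r].

[ˈralpənhəɣjəfɡər]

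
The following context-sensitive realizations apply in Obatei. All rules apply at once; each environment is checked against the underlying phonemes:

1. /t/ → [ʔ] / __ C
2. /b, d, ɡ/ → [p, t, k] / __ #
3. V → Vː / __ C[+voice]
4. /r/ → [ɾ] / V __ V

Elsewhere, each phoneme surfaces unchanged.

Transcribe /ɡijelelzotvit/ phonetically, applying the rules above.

[ɡiːjeːleːlzoʔvit]

/ɡ/ (word-initial) fails the environment for rule 2, so it stays [ɡ].
Rule 3 applies to /i/ (between /ɡ/ and /j/: before a voiced consonant) → [iː].
/j/ — not in any rule's target class → [j].
/e/ (between /j/ and /l/) occurs before a voiced consonant → [eː] by rule 3.
/l/ stays [l].
Rule 3 applies to /e/ (between /l/ and /l/: before a voiced consonant) → [eː].
/l/ stays [l].
/z/ (between /l/ and /o/) is unaffected → [z].
/o/ (between /z/ and /t/): rule 3 targets it, but not before a voiced consonant → unchanged [o].
Rule 1 applies to /t/ (between /o/ and /v/: immediately before a consonant) → [ʔ].
/v/ (between /t/ and /i/) is unaffected → [v].
/i/ (between /v/ and /t/) is in the target of rule 3 but the environment (before a voiced consonant) is not met → [i].
/t/ — word-final; rule 1 does not apply here → [t].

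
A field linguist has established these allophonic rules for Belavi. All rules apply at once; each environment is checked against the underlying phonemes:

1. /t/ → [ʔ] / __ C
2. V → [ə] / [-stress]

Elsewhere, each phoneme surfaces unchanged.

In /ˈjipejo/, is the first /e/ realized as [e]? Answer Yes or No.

Rule 2 applies to /e/ (between /p/ and /j/: in an unstressed syllable) → [ə].
The actual realization is [ə], not [e].

No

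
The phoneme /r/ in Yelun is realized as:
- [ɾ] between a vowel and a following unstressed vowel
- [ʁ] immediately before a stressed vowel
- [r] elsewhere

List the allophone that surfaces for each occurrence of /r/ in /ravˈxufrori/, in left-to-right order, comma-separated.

[r], [r], [ɾ]

Occurrence 1 (position 1): no conditioning environment matches → elsewhere allophone [r].
Occurrence 2 (position 7): no conditioning environment matches → elsewhere allophone [r].
Occurrence 3 (position 9): between a vowel and a following unstressed vowel → [ɾ].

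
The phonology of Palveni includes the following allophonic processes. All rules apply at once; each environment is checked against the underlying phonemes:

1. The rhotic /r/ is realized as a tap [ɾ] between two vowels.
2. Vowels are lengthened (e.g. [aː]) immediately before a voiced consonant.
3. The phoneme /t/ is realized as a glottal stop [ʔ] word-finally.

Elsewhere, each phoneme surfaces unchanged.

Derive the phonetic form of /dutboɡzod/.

/d/ stays [d].
/u/ (between /d/ and /t/) is in the target of rule 2 but the environment (before a voiced consonant) is not met → [u].
/t/ (between /u/ and /b/) is in the target of rule 3 but the environment (word-finally) is not met → [t].
/b/ — not in any rule's target class → [b].
/o/ (between /b/ and /ɡ/) occurs before a voiced consonant → [oː] by rule 2.
/ɡ/ stays [ɡ].
/z/ (between /ɡ/ and /o/): no rule targets it → [z].
/o/ (between /z/ and /d/) occurs before a voiced consonant → [oː] by rule 2.
/d/ stays [d].

[dutboːɡzoːd]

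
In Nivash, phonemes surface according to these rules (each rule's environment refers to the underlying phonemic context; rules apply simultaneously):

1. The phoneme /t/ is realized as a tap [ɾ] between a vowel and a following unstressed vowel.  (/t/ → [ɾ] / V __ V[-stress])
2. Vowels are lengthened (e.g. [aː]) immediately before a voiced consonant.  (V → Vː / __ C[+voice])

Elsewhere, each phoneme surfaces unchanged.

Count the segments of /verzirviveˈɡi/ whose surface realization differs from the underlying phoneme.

Segments that undergo a rule: /e/ → [eː] (rule 2); /i/ → [iː] (rule 2); /i/ → [iː] (rule 2); /e/ → [eː] (rule 2).
All other segments surface unchanged.

4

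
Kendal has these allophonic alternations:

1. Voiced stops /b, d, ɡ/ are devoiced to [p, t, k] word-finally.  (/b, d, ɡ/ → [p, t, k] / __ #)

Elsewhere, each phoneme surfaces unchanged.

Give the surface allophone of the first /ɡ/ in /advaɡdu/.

[ɡ]

/ɡ/ — between /a/ and /d/; rule 1 does not apply here → [ɡ].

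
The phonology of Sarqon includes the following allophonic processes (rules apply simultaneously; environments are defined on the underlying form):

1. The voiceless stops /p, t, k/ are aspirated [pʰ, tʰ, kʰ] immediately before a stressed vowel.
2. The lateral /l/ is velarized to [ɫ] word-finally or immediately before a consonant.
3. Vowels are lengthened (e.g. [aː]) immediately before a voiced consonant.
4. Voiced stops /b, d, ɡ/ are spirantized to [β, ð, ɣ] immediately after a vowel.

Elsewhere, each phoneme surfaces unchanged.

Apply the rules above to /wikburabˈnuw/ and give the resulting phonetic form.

/w/ (word-initial): no rule targets it → [w].
/i/ (between /w/ and /k/): rule 3 targets it, but not before a voiced consonant → unchanged [i].
/k/ — between /i/ and /b/; rule 1 does not apply here → [k].
/b/ (between /k/ and /u/) is in the target of rule 4 but the environment (immediately after a vowel) is not met → [b].
/u/ — between /b/ and /r/, before a voiced consonant — surfaces as [uː] (rule 3).
/r/ stays [r].
/a/ (between /r/ and /b/): before a voiced consonant, so rule 3 applies → [aː].
/b/ (between /a/ and /n/) occurs immediately after a vowel → [β] by rule 4.
/n/ — not in any rule's target class → [n].
/u/ (between /n/ and /w/) occurs before a voiced consonant → [uː] by rule 3.
/w/ stays [w].

[wikbuːraːβˈnuːw]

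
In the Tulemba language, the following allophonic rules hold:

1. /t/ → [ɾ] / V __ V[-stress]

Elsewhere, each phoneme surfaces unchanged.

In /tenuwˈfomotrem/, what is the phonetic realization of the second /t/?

[t]

/t/ (between /o/ and /r/): rule 1 targets it, but not between a vowel and a following unstressed vowel → unchanged [t].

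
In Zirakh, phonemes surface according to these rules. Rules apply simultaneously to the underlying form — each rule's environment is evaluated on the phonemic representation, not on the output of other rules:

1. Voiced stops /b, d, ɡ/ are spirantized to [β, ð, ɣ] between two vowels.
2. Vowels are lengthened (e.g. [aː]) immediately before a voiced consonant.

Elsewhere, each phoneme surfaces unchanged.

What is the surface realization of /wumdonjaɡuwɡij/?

/w/ stays [w].
Rule 2 applies to /u/ (between /w/ and /m/: before a voiced consonant) → [uː].
/m/ (between /u/ and /d/) is unaffected → [m].
/d/ — between /m/ and /o/; rule 1 does not apply here → [d].
/o/ meets the environment for rule 2 (before a voiced consonant) → [oː].
/n/ — not in any rule's target class → [n].
/j/ (between /n/ and /a/) is unaffected → [j].
/a/ meets the environment for rule 2 (before a voiced consonant) → [aː].
/ɡ/ — between /a/ and /u/, between two vowels — surfaces as [ɣ] (rule 1).
/u/ (between /ɡ/ and /w/): before a voiced consonant, so rule 2 applies → [uː].
/w/ — not in any rule's target class → [w].
/ɡ/ — between /w/ and /i/; rule 1 does not apply here → [ɡ].
/i/ (between /ɡ/ and /j/): before a voiced consonant, so rule 2 applies → [iː].
/j/ (word-final): no rule targets it → [j].

[wuːmdoːnjaːɣuːwɡiːj]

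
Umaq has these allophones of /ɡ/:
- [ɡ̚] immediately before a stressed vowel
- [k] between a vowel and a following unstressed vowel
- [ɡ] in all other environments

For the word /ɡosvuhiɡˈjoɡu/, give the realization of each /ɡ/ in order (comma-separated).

[ɡ], [ɡ], [k]

Occurrence 1 (position 1): no conditioning environment matches → elsewhere allophone [ɡ].
Occurrence 2 (position 8): no conditioning environment matches → elsewhere allophone [ɡ].
Occurrence 3 (position 11): between a vowel and a following unstressed vowel → [k].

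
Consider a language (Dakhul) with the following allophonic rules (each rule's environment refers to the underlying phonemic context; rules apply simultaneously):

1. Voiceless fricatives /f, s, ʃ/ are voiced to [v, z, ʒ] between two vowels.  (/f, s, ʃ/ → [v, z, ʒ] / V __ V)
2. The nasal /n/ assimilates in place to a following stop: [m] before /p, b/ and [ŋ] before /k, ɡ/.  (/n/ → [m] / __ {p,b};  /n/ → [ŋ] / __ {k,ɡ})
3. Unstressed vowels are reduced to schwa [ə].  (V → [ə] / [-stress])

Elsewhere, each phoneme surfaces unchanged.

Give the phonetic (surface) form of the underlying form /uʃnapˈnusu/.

[əʃnəpˈnuzə]

/u/ (word-initial): in an unstressed syllable, so rule 3 applies → [ə].
/ʃ/ (between /u/ and /n/) is in the target of rule 1 but the environment (between two vowels) is not met → [ʃ].
/n/ (between /ʃ/ and /a/) fails the environment for rule 2, so it stays [n].
/a/ — between /n/ and /p/, in an unstressed syllable — surfaces as [ə] (rule 3).
/p/ — not in any rule's target class → [p].
/n/ — between /p/ and /u/; rule 2 does not apply here → [n].
/u/ (between /n/ and /s/): rule 3 targets it, but not in an unstressed syllable → unchanged [u].
/s/ — between /u/ and /u/, between two vowels — surfaces as [z] (rule 1).
/u/ (word-final): in an unstressed syllable, so rule 3 applies → [ə].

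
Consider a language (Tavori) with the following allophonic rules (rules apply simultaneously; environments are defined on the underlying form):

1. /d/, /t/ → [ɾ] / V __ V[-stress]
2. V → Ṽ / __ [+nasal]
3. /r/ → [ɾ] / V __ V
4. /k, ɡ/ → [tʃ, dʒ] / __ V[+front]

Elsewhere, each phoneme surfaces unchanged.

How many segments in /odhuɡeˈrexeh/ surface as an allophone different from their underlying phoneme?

2

Segments that undergo a rule: /ɡ/ → [dʒ] (rule 4); /r/ → [ɾ] (rule 3).
All other segments surface unchanged.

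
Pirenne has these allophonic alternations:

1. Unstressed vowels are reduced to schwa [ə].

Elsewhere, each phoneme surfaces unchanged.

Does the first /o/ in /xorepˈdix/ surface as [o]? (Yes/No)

No

/o/ (between /x/ and /r/): in an unstressed syllable, so rule 1 applies → [ə].
The actual realization is [ə], not [o].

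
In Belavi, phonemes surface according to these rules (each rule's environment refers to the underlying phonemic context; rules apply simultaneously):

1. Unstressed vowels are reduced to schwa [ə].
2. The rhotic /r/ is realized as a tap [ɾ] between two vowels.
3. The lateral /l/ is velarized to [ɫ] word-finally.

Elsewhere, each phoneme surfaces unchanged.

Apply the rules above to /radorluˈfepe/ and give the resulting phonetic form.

[rədərləˈfepə]

/r/ (word-initial) is in the target of rule 2 but the environment (between two vowels) is not met → [r].
/a/ meets the environment for rule 1 (in an unstressed syllable) → [ə].
/d/ (between /a/ and /o/) is unaffected → [d].
/o/ (between /d/ and /r/) occurs in an unstressed syllable → [ə] by rule 1.
/r/ — between /o/ and /l/; rule 2 does not apply here → [r].
/l/ — between /r/ and /u/; rule 3 does not apply here → [l].
/u/ (between /l/ and /f/) occurs in an unstressed syllable → [ə] by rule 1.
/f/ (between /u/ and /e/): no rule targets it → [f].
/e/ — between /f/ and /p/; rule 1 does not apply here → [e].
/p/ (between /e/ and /e/): no rule targets it → [p].
/e/ — word-final, in an unstressed syllable — surfaces as [ə] (rule 1).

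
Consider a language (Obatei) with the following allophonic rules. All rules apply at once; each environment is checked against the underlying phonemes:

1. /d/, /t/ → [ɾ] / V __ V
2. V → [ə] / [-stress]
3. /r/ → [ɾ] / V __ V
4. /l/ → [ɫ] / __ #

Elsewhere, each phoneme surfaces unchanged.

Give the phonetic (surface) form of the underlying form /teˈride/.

/t/ (word-initial) fails the environment for rule 1, so it stays [t].
/e/ — between /t/ and /r/, in an unstressed syllable — surfaces as [ə] (rule 2).
Rule 3 applies to /r/ (between /e/ and /i/: between two vowels) → [ɾ].
/i/ (between /r/ and /d/): rule 2 targets it, but not in an unstressed syllable → unchanged [i].
/d/ (between /i/ and /e/): between two vowels, so rule 1 applies → [ɾ].
/e/ (word-final): in an unstressed syllable, so rule 2 applies → [ə].

[təˈɾiɾə]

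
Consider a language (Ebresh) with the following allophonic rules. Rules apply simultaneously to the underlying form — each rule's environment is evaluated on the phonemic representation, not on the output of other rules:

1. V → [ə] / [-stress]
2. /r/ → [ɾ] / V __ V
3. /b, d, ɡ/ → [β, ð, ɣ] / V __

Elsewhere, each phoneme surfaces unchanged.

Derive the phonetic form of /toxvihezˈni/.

/t/ stays [t].
/o/ — between /t/ and /x/, in an unstressed syllable — surfaces as [ə] (rule 1).
/x/ (between /o/ and /v/) is unaffected → [x].
/v/ (between /x/ and /i/) is unaffected → [v].
Rule 1 applies to /i/ (between /v/ and /h/: in an unstressed syllable) → [ə].
/h/ — not in any rule's target class → [h].
/e/ (between /h/ and /z/) occurs in an unstressed syllable → [ə] by rule 1.
/z/ (between /e/ and /n/): no rule targets it → [z].
/n/ (between /z/ and /i/): no rule targets it → [n].
/i/ (word-final) is in the target of rule 1 but the environment (in an unstressed syllable) is not met → [i].

[təxvəhəzˈni]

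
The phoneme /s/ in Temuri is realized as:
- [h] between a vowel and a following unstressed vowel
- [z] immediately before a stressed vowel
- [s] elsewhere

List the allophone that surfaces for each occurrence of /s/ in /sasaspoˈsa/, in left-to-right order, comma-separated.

Occurrence 1 (position 1): no conditioning environment matches → elsewhere allophone [s].
Occurrence 2 (position 3): between a vowel and a following unstressed vowel → [h].
Occurrence 3 (position 5): no conditioning environment matches → elsewhere allophone [s].
Occurrence 4 (position 8): immediately before a stressed vowel → [z].

[s], [h], [s], [z]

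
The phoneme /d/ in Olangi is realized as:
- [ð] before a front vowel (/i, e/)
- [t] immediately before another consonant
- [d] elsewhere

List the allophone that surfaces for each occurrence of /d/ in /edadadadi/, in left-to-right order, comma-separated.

Occurrence 1 (position 2): no conditioning environment matches → elsewhere allophone [d].
Occurrence 2 (position 4): no conditioning environment matches → elsewhere allophone [d].
Occurrence 3 (position 6): no conditioning environment matches → elsewhere allophone [d].
Occurrence 4 (position 8): before a front vowel (/i, e/) → [ð].

[d], [d], [d], [ð]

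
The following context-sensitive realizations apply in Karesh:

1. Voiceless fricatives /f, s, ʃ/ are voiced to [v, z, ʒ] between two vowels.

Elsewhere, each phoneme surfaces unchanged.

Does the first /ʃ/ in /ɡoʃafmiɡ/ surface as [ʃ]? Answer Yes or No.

No

Rule 1 applies to /ʃ/ (between /o/ and /a/: between two vowels) → [ʒ].
The actual realization is [ʒ], not [ʃ].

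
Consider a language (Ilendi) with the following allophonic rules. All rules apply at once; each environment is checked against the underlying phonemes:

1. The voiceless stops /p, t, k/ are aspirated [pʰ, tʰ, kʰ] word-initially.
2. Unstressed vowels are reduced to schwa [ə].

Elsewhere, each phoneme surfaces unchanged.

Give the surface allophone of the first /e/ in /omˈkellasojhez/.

[e]

/e/ (between /k/ and /l/) fails the environment for rule 2, so it stays [e].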